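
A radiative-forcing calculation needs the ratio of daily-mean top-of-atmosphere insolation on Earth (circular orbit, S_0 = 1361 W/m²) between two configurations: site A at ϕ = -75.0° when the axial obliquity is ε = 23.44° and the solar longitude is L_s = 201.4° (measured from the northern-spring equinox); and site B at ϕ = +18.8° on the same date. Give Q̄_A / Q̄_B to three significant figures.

— Configuration A (ϕ=-75.0°):
Solar declination: sin δ = sin ε · sin L_s = sin 23.44° × sin 201.4° = -0.14514, so δ = -8.346°.
cos h₀ = −tan(-75.0°) tan(-8.346°) = -0.5475, h₀ = 2.1501 rad.
Bracket: h₀ sin ϕ sin δ + cos ϕ cos δ sin h₀ = 2.1501×-0.96593×-0.14514 + 0.25882×0.98941×0.83682 = 0.301433 + 0.214292 = 0.515725.
Q̄ = (S_0/π) × [bracket] = (1361/π) × 0.515725 = 223.42 W/m².
— Configuration B (ϕ=+18.8°):
cos h₀ = −tan(+18.8°) tan(-8.346°) = 0.0499, h₀ = 1.5208 rad.
Bracket: h₀ sin ϕ sin δ + cos ϕ cos δ sin h₀ = 1.5208×0.32227×-0.14514 + 0.94665×0.98941×0.99875 = -0.071134 + 0.935454 = 0.864320.
Q̄ = (S_0/π) × [bracket] = (1361/π) × 0.864320 = 374.44 W/m².
Ratio Q̄_A / Q̄_B = 223.42 / 374.44 = 0.5967.

Q̄_A / Q̄_B ≈ 0.597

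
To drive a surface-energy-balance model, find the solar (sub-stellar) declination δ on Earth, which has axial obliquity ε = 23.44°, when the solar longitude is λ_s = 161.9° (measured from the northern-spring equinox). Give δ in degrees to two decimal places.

δ = +7.10°

sin δ = sin ε · sin λ_s = sin 23.44° × sin 161.9° = 0.123584.
δ = arcsin(0.123584) = +7.10°.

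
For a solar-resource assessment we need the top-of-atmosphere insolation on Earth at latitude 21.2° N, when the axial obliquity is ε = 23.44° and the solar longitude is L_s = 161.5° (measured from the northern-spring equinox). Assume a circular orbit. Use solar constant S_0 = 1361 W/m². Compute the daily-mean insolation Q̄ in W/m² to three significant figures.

Solar declination: sin δ = sin ε · sin L_s = sin 23.44° × sin 161.5° = 0.12622, so δ = +7.251°.
cos h₀ = −tan(+21.2°) tan(+7.251°) = -0.0494, h₀ = 1.6202 rad.
Bracket: h₀ sin ϕ sin δ + cos ϕ cos δ sin h₀ = 1.6202×0.36162×0.12622 + 0.93232×0.99200×0.99878 = 0.073952 + 0.923733 = 0.997685.
Q̄ = (S_0/π) × [bracket] = (1361/π) × 0.997685 = 432.2 W/m².

Q̄ ≈ 432 W/m²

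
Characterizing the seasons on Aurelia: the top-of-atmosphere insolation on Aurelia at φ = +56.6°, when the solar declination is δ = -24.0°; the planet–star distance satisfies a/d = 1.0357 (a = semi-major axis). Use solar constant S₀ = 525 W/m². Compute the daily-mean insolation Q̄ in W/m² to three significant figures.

Q̄ ≈ 16.0 W/m²

cos H₀ = −tan(+56.6°) tan(-24.000°) = 0.6752, H₀ = 0.8295 rad.
Bracket: H₀ sin φ sin δ + cos φ cos δ sin H₀ = 0.8295×0.83485×-0.40674 + 0.55048×0.91355×0.73761 = -0.281671 + 0.370937 = 0.089266.
Inverse-square distance factor (a/d)² = 1.0357² = 1.072674.
Q̄ = (S₀/π) × 1.072674 × [bracket] = (525/π) × 1.072674 × 0.089266 = 16.00 W/m².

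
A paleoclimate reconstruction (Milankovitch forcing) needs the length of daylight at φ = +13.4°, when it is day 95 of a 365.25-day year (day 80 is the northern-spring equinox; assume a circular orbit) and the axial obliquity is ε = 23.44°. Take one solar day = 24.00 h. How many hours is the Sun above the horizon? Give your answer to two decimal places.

12.19 h

Solar longitude: λ_s = 360° × (95 − 80)/365.25 = 14.784°.
sin δ = sin 23.44° × sin 14.784° = 0.10151, so δ = +5.826°.
cos H₀ = −tan φ · tan δ = −tan(+13.4°) × tan(+5.826°) = -0.0243, so H₀ = 1.5951 rad = 91.39°.
Daylight = 2H₀/(2π) × 24.00 h = (1.5951/π) × 24.00 = 12.19 h.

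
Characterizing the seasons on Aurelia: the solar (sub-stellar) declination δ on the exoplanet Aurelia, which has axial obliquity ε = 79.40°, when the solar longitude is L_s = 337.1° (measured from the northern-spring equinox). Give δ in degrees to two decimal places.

δ = -22.49°

sin δ = sin ε · sin L_s = sin 79.40° × sin 337.1° = -0.382484.
δ = arcsin(-0.382484) = -22.49°.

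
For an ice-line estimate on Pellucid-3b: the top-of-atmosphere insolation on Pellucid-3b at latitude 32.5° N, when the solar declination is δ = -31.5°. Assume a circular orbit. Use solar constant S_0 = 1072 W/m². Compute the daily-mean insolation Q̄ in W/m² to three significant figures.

cos h₀ = −tan(+32.5°) tan(-31.500°) = 0.3904, h₀ = 1.1697 rad.
Bracket: h₀ sin ϕ sin δ + cos ϕ cos δ sin h₀ = 1.1697×0.53730×-0.52250 + 0.84339×0.85264×0.92065 = -0.328381 + 0.662047 = 0.333666.
Q̄ = (S_0/π) × [bracket] = (1072/π) × 0.333666 = 113.9 W/m².

Q̄ ≈ 114 W/m²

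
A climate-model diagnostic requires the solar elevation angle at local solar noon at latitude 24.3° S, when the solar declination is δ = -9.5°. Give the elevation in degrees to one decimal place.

At local noon the hour angle is zero, so the zenith angle equals |φ − δ| = |-24.3° − (-9.500°)| = 14.800°.
Elevation = 90° − 14.800° = 75.2°.

75.2°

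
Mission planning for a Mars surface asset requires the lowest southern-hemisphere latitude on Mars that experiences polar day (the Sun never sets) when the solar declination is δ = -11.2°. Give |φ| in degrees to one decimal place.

Polar day requires cos H₀ = −tan φ tan δ ≤ −1, i.e. tan φ tan δ ≥ 1.
The boundary is |tan φ| · |tan δ| = 1, so |φ| = 90° − |δ| = 90° − 11.2° = 78.8° in the southern hemisphere.

|φ| = 78.8°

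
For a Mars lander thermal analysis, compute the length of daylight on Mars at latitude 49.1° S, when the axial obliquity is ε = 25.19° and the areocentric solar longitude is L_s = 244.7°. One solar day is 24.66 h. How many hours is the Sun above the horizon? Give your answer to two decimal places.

sin δ = sin 25.19° × sin 244.7° = -0.38480, so δ = -22.631°.
cos h₀ = −tan ϕ · tan δ = −tan(-49.1°) × tan(-22.631°) = -0.4813, so h₀ = 2.0729 rad = 118.77°.
Daylight = 2h₀/(2π) × 24.66 h = (2.0729/π) × 24.66 = 16.27 h.

16.27 h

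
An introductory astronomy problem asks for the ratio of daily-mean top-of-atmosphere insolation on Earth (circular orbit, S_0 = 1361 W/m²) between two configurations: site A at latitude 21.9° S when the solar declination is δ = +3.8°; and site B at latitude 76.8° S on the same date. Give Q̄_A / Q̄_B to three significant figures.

Q̄_A / Q̄_B ≈ 6.54

— Configuration A (ϕ=-21.9°):
cos h₀ = −tan(-21.9°) tan(+3.800°) = 0.0267, h₀ = 1.5441 rad.
Bracket: h₀ sin ϕ sin δ + cos ϕ cos δ sin h₀ = 1.5441×-0.37299×0.06627 + 0.92784×0.99780×0.99964 = -0.038167 + 0.925465 = 0.887298.
Q̄ = (S_0/π) × [bracket] = (1361/π) × 0.887298 = 384.40 W/m².
— Configuration B (ϕ=-76.8°):
cos h₀ = −tan(-76.8°) tan(+3.800°) = 0.2832, h₀ = 1.2837 rad.
Bracket: h₀ sin ϕ sin δ + cos ϕ cos δ sin h₀ = 1.2837×-0.97358×0.06627 + 0.22835×0.99780×0.95907 = -0.082823 + 0.218522 = 0.135699.
Q̄ = (S_0/π) × [bracket] = (1361/π) × 0.135699 = 58.787 W/m².
Ratio Q̄_A / Q̄_B = 384.40 / 58.787 = 6.539.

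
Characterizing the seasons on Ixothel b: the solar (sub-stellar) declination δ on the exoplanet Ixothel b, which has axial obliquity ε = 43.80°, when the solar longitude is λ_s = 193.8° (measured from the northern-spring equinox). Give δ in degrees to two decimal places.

sin δ = sin ε · sin λ_s = sin 43.80° × sin 193.8° = -0.165099.
δ = arcsin(-0.165099) = -9.50°.

δ = -9.50°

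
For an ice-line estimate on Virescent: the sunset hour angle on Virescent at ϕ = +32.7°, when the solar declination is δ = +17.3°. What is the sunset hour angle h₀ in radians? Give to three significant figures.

cos h₀ = −tan ϕ · tan δ = −tan(+32.7°) × tan(+17.300°) = -0.2000, so h₀ = 1.7721 rad = 101.53°.

h₀ = 1.77 rad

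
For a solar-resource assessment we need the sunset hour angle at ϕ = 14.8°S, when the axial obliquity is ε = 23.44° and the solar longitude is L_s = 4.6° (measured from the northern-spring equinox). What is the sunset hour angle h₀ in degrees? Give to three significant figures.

Solar declination: sin δ = sin ε · sin L_s = sin 23.44° × sin 4.6° = 0.03190, so δ = +1.828°.
cos h₀ = −tan ϕ · tan δ = −tan(-14.8°) × tan(+1.828°) = 0.0084, so h₀ = 1.5624 rad = 89.52°.

h₀ = 89.5°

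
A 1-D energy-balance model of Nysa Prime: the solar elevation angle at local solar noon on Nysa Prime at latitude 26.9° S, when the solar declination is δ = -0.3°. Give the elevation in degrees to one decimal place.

63.4°

At local noon the hour angle is zero, so the zenith angle equals |φ − δ| = |-26.9° − (-0.300°)| = 26.600°.
Elevation = 90° − 26.600° = 63.4°.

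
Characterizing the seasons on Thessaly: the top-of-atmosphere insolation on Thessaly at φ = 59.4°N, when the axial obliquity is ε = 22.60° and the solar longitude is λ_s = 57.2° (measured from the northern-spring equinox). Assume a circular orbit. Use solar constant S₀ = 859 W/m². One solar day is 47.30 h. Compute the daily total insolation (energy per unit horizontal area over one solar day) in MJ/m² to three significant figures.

46.6 MJ/m²

Solar declination: sin δ = sin ε · sin λ_s = sin 22.60° × sin 57.2° = 0.32303, so δ = +18.846°.
cos H₀ = −tan(+59.4°) tan(+18.846°) = -0.5771, H₀ = 2.1860 rad.
Bracket: H₀ sin φ sin δ + cos φ cos δ sin H₀ = 2.1860×0.86074×0.32303 + 0.50904×0.94639×0.81664 = 0.607806 + 0.393417 = 1.001223.
Q̄ = (S₀/π) × [bracket] = (859/π) × 1.001223 = 273.76 W/m².
Daily total = Q̄ × 47.30 h × 3600 s/h = 273.76 × 47.30 × 3600 / 10⁶ = 46.62 MJ/m².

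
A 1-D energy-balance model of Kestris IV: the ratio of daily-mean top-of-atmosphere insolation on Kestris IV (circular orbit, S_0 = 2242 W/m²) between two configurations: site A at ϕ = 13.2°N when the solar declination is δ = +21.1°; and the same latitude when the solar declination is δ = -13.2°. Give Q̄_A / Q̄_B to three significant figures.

— Configuration A (ϕ=+13.2°):
cos h₀ = −tan(+13.2°) tan(+21.100°) = -0.0905, h₀ = 1.6614 rad.
Bracket: h₀ sin ϕ sin δ + cos ϕ cos δ sin h₀ = 1.6614×0.22835×0.36000 + 0.97358×0.93295×0.99590 = 0.136577 + 0.904577 = 1.041154.
Q̄ = (S_0/π) × [bracket] = (2242/π) × 1.041154 = 743.02 W/m².
— Configuration B (ϕ=+13.2°):
cos h₀ = −tan(+13.2°) tan(-13.200°) = 0.0550, h₀ = 1.5158 rad.
Bracket: h₀ sin ϕ sin δ + cos ϕ cos δ sin h₀ = 1.5158×0.22835×-0.22835 + 0.97358×0.97358×0.99849 = -0.079039 + 0.946427 = 0.867388.
Q̄ = (S_0/π) × [bracket] = (2242/π) × 0.867388 = 619.01 W/m².
Ratio Q̄_A / Q̄_B = 743.02 / 619.01 = 1.200.

Q̄_A / Q̄_B ≈ 1.20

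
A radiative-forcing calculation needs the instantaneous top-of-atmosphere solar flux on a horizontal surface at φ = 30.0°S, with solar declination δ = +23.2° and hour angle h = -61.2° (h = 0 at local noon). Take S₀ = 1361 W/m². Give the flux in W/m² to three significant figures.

254 W/m²

cos θ_z = sin φ sin δ + cos φ cos δ cos h = -0.196971 + 0.383473 = 0.186502.
Flux = S₀ · cos θ_z = 1361 × 0.186502 = 253.8 W/m².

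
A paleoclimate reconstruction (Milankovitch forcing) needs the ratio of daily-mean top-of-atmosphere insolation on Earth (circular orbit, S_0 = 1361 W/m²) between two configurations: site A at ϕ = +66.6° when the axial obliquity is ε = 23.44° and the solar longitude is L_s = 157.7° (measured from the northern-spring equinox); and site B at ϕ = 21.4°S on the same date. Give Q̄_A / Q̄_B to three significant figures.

— Configuration A (ϕ=+66.6°):
Solar declination: sin δ = sin ε · sin L_s = sin 23.44° × sin 157.7° = 0.15094, so δ = +8.682°.
cos h₀ = −tan(+66.6°) tan(+8.682°) = -0.3529, h₀ = 1.9314 rad.
Bracket: h₀ sin ϕ sin δ + cos ϕ cos δ sin h₀ = 1.9314×0.91775×0.15094 + 0.39715×0.98854×0.93568 = 0.267548 + 0.367347 = 0.634895.
Q̄ = (S_0/π) × [bracket] = (1361/π) × 0.634895 = 275.05 W/m².
— Configuration B (ϕ=-21.4°):
cos h₀ = −tan(-21.4°) tan(+8.682°) = 0.0598, h₀ = 1.5109 rad.
Bracket: h₀ sin ϕ sin δ + cos ϕ cos δ sin h₀ = 1.5109×-0.36488×0.15094 + 0.93106×0.98854×0.99821 = -0.083213 + 0.918743 = 0.835530.
Q̄ = (S_0/π) × [bracket] = (1361/π) × 0.835530 = 361.97 W/m².
Ratio Q̄_A / Q̄_B = 275.05 / 361.97 = 0.7599.

Q̄_A / Q̄_B ≈ 0.760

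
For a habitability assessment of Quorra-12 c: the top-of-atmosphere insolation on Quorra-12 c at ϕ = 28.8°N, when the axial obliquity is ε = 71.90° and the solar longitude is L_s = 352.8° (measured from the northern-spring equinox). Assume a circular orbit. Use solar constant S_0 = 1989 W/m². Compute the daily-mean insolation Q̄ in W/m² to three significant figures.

Solar declination: sin δ = sin ε · sin L_s = sin 71.90° × sin 352.8° = -0.11913, so δ = -6.842°.
cos h₀ = −tan(+28.8°) tan(-6.842°) = 0.0660, h₀ = 1.5048 rad.
Bracket: h₀ sin ϕ sin δ + cos ϕ cos δ sin h₀ = 1.5048×0.48175×-0.11913 + 0.87631×0.99288×0.99782 = -0.086362 + 0.868174 = 0.781812.
Q̄ = (S_0/π) × [bracket] = (1989/π) × 0.781812 = 495.0 W/m².

Q̄ ≈ 495 W/m²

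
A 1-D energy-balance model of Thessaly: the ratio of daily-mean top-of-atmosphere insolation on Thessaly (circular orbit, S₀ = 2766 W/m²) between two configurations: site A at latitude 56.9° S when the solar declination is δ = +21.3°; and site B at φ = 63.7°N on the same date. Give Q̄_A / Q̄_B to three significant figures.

Q̄_A / Q̄_B ≈ 0.118

— Configuration A (φ=-56.9°):
cos H₀ = −tan(-56.9°) tan(+21.300°) = 0.5981, H₀ = 0.9297 rad.
Bracket: H₀ sin φ sin δ + cos φ cos δ sin H₀ = 0.9297×-0.83772×0.36325 + 0.54610×0.93169×0.80144 = -0.282909 + 0.407769 = 0.124860.
Q̄ = (S₀/π) × [bracket] = (2766/π) × 0.124860 = 109.93 W/m².
— Configuration B (φ=+63.7°):
cos H₀ = −tan(+63.7°) tan(+21.300°) = -0.7889, H₀ = 2.4798 rad.
Bracket: H₀ sin φ sin δ + cos φ cos δ sin H₀ = 2.4798×0.89649×0.36325 + 0.44307×0.93169×0.61456 = 0.807547 + 0.253693 = 1.061240.
Q̄ = (S₀/π) × [bracket] = (2766/π) × 1.061240 = 934.36 W/m².
Ratio Q̄_A / Q̄_B = 109.93 / 934.36 = 0.1177.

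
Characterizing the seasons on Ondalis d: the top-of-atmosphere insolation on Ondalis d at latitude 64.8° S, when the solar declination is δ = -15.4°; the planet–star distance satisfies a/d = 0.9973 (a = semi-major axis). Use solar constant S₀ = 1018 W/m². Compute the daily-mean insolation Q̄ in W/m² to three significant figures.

Q̄ ≈ 277 W/m²

cos H₀ = −tan(-64.8°) tan(-15.400°) = -0.5854, H₀ = 2.1961 rad.
Bracket: H₀ sin φ sin δ + cos φ cos δ sin H₀ = 2.1961×-0.90483×-0.26556 + 0.42578×0.96410×0.81078 = 0.527694 + 0.332821 = 0.860515.
Inverse-square distance factor (a/d)² = 0.9973² = 0.994607.
Q̄ = (S₀/π) × 0.994607 × [bracket] = (1018/π) × 0.994607 × 0.860515 = 277.3 W/m².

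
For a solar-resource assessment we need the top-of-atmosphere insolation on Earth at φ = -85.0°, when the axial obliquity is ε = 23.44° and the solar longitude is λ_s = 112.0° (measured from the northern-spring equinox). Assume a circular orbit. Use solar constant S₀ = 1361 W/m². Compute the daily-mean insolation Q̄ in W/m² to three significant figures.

Solar declination: sin δ = sin ε · sin λ_s = sin 23.44° × sin 112.0° = 0.36882, so δ = +21.643°.
cos H₀ = −tan(-85.0°) tan(+21.643°) = 4.5354 ≥ 1 ⇒ polar night, H₀ = 0 and Q̄ = 0.

Q̄ ≈ 0.00 W/m²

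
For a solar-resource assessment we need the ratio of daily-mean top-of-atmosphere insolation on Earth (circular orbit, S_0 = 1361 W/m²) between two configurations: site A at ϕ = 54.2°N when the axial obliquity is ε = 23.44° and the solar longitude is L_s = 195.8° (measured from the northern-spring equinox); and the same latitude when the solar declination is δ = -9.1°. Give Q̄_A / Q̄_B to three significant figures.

— Configuration A (ϕ=+54.2°):
Solar declination: sin δ = sin ε · sin L_s = sin 23.44° × sin 195.8° = -0.10831, so δ = -6.218°.
cos h₀ = −tan(+54.2°) tan(-6.218°) = 0.1511, h₀ = 1.4192 rad.
Bracket: h₀ sin ϕ sin δ + cos ϕ cos δ sin h₀ = 1.4192×0.81106×-0.10831 + 0.58496×0.99412×0.98852 = -0.124671 + 0.574845 = 0.450174.
Q̄ = (S_0/π) × [bracket] = (1361/π) × 0.450174 = 195.02 W/m².
— Configuration B (ϕ=+54.2°):
cos h₀ = −tan(+54.2°) tan(-9.100°) = 0.2221, h₀ = 1.3468 rad.
Bracket: h₀ sin ϕ sin δ + cos ϕ cos δ sin h₀ = 1.3468×0.81106×-0.15816 + 0.58496×0.98741×0.97503 = -0.172764 + 0.563173 = 0.390409.
Q̄ = (S_0/π) × [bracket] = (1361/π) × 0.390409 = 169.13 W/m².
Ratio Q̄_A / Q̄_B = 195.02 / 169.13 = 1.153.

Q̄_A / Q̄_B ≈ 1.15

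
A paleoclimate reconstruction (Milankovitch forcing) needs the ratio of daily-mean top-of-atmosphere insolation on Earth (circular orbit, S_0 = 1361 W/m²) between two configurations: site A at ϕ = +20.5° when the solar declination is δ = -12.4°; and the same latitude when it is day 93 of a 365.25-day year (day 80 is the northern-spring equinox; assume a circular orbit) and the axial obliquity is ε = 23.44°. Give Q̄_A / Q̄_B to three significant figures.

— Configuration A (ϕ=+20.5°):
cos h₀ = −tan(+20.5°) tan(-12.400°) = 0.0822, h₀ = 1.4885 rad.
Bracket: h₀ sin ϕ sin δ + cos ϕ cos δ sin h₀ = 1.4885×0.35021×-0.21474 + 0.93667×0.97667×0.99662 = -0.111941 + 0.911725 = 0.799784.
Q̄ = (S_0/π) × [bracket] = (1361/π) × 0.799784 = 346.48 W/m².
— Configuration B (ϕ=+20.5°):
Solar longitude: L_s = 360° × (93 − 80)/365.25 = 12.813°.
sin δ = sin 23.44° × sin 12.813° = 0.08822, so δ = +5.061°.
cos h₀ = −tan(+20.5°) tan(+5.061°) = -0.0331, h₀ = 1.6039 rad.
Bracket: h₀ sin ϕ sin δ + cos ϕ cos δ sin h₀ = 1.6039×0.35021×0.08822 + 0.93667×0.99610×0.99945 = 0.049553 + 0.932504 = 0.982057.
Q̄ = (S_0/π) × [bracket] = (1361/π) × 0.982057 = 425.45 W/m².
Ratio Q̄_A / Q̄_B = 346.48 / 425.45 = 0.8144.

Q̄_A / Q̄_B ≈ 0.814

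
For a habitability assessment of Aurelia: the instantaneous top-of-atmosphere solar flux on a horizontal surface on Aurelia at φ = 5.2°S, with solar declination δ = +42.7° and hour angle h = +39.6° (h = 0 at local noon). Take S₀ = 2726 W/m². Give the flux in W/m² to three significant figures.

cos θ_z = sin φ sin δ + cos φ cos δ cos h = -0.061463 + 0.563931 = 0.502468.
Flux = S₀ · cos θ_z = 2726 × 0.502468 = 1370 W/m².

1.37e+03 W/m²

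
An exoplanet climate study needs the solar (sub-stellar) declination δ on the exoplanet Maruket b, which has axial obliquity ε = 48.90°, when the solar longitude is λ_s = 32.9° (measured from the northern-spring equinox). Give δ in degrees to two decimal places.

δ = +24.16°

sin δ = sin ε · sin λ_s = sin 48.90° × sin 32.9° = 0.409316.
δ = arcsin(0.409316) = +24.16°.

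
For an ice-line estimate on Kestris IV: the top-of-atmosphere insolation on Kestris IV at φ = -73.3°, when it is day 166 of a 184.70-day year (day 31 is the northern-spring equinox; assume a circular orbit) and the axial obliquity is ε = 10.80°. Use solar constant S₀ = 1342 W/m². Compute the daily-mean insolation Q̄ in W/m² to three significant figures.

Q̄ ≈ 265 W/m²

Solar longitude: λ_s = 360° × (166 − 31)/184.70 = 263.129°.
sin δ = sin 10.80° × sin 263.129° = -0.18604, so δ = -10.722°.
cos H₀ = −tan(-73.3°) tan(-10.722°) = -0.6311, H₀ = 2.2538 rad.
Bracket: H₀ sin φ sin δ + cos φ cos δ sin H₀ = 2.2538×-0.95782×-0.18604 + 0.28736×0.98254×0.77570 = 0.401611 + 0.219013 = 0.620624.
Q̄ = (S₀/π) × [bracket] = (1342/π) × 0.620624 = 265.1 W/m².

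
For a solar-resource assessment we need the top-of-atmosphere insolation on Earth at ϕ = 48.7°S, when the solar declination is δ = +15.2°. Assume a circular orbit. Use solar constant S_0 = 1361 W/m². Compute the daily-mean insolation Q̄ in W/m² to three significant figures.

cos h₀ = −tan(-48.7°) tan(+15.200°) = 0.3093, h₀ = 1.2564 rad.
Bracket: h₀ sin ϕ sin δ + cos ϕ cos δ sin h₀ = 1.2564×-0.75126×0.26219 + 0.66000×0.96502×0.95098 = -0.247477 + 0.605692 = 0.358215.
Q̄ = (S_0/π) × [bracket] = (1361/π) × 0.358215 = 155.2 W/m².

Q̄ ≈ 155 W/m²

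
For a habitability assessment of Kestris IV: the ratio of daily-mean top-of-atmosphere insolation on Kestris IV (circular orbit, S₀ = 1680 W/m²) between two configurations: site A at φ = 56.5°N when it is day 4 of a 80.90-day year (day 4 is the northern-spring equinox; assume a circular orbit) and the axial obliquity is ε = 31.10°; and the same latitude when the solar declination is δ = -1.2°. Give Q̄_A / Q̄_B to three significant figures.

Q̄_A / Q̄_B ≈ 1.05

— Configuration A (φ=+56.5°):
Solar longitude: λ_s = 360° × (4 − 4)/80.90 = 0.000°.
sin δ = sin 31.10° × sin 0.000° = 0.00000, so δ = +0.000°.
cos H₀ = −tan(+56.5°) tan(+0.000°) = -0.0000, H₀ = 1.5708 rad.
Bracket: H₀ sin φ sin δ + cos φ cos δ sin H₀ = 1.5708×0.83389×0.00000 + 0.55194×1.00000×1.00000 = 0.000000 + 0.551940 = 0.551940.
Q̄ = (S₀/π) × [bracket] = (1680/π) × 0.551940 = 295.16 W/m².
— Configuration B (φ=+56.5°):
cos H₀ = −tan(+56.5°) tan(-1.200°) = 0.0316, H₀ = 1.5391 rad.
Bracket: H₀ sin φ sin δ + cos φ cos δ sin H₀ = 1.5391×0.83389×-0.02094 + 0.55194×0.99978×0.99950 = -0.026875 + 0.551543 = 0.524668.
Q̄ = (S₀/π) × [bracket] = (1680/π) × 0.524668 = 280.57 W/m².
Ratio Q̄_A / Q̄_B = 295.16 / 280.57 = 1.052.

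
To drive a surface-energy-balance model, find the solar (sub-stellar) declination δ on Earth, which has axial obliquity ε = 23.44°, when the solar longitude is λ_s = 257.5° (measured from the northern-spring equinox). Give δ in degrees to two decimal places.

sin δ = sin ε · sin λ_s = sin 23.44° × sin 257.5° = -0.388359.
δ = arcsin(-0.388359) = -22.85°.

δ = -22.85°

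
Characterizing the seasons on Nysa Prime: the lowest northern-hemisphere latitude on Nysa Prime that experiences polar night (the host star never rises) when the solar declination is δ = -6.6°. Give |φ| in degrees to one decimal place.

|φ| = 83.4°

Polar night requires cos H₀ = −tan φ tan δ ≥ 1, i.e. tan φ tan δ ≤ −1.
The boundary is |tan φ| · |tan δ| = 1, so |φ| = 90° − |δ| = 90° − 6.6° = 83.4° in the northern hemisphere.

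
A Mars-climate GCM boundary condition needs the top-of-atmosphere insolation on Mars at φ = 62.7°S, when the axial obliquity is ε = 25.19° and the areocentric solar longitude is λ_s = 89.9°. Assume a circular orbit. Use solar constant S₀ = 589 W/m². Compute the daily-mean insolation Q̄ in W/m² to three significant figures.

sin δ = sin 25.19° × sin 89.9° = 0.42562, so δ = +25.190°.
cos H₀ = −tan(-62.7°) tan(+25.190°) = 0.9113, H₀ = 0.4244 rad.
Bracket: H₀ sin φ sin δ + cos φ cos δ sin H₀ = 0.4244×-0.88862×0.42562 + 0.45865×0.90490×0.41177 = -0.160514 + 0.170898 = 0.010384.
Q̄ = (S₀/π) × [bracket] = (589/π) × 0.010384 = 1.947 W/m².

Q̄ ≈ 1.95 W/m²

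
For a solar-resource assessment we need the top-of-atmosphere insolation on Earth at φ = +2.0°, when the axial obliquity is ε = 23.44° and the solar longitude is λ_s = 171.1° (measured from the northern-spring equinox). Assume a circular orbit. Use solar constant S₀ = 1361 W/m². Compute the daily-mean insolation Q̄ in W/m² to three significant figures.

Solar declination: sin δ = sin ε · sin λ_s = sin 23.44° × sin 171.1° = 0.06154, so δ = +3.528°.
cos H₀ = −tan(+2.0°) tan(+3.528°) = -0.0022, H₀ = 1.5729 rad.
Bracket: H₀ sin φ sin δ + cos φ cos δ sin H₀ = 1.5729×0.03490×0.06154 + 0.99939×0.99810×1.00000 = 0.003378 + 0.997491 = 1.000869.
Q̄ = (S₀/π) × [bracket] = (1361/π) × 1.000869 = 433.6 W/m².

Q̄ ≈ 434 W/m²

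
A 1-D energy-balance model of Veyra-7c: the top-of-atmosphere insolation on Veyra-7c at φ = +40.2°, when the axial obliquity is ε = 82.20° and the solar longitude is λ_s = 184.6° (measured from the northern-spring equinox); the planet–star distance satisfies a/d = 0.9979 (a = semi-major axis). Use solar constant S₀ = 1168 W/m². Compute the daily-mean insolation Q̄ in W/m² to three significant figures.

Solar declination: sin δ = sin ε · sin λ_s = sin 82.20° × sin 184.6° = -0.07946, so δ = -4.557°.
cos H₀ = −tan(+40.2°) tan(-4.557°) = 0.0674, H₀ = 1.5034 rad.
Bracket: H₀ sin φ sin δ + cos φ cos δ sin H₀ = 1.5034×0.64546×-0.07946 + 0.76380×0.99684×0.99773 = -0.077107 + 0.759658 = 0.682551.
Inverse-square distance factor (a/d)² = 0.9979² = 0.995804.
Q̄ = (S₀/π) × 0.995804 × [bracket] = (1168/π) × 0.995804 × 0.682551 = 252.7 W/m².

Q̄ ≈ 253 W/m²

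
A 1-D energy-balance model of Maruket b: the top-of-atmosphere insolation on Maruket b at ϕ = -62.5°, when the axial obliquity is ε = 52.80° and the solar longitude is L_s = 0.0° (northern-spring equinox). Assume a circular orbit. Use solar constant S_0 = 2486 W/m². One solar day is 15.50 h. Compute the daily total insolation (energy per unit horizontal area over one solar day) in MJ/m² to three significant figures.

20.4 MJ/m²

Solar declination: sin δ = sin ε · sin L_s = sin 52.80° × sin 0.0° = 0.00000, so δ = +0.000°.
cos h₀ = −tan(-62.5°) tan(+0.000°) = 0.0000, h₀ = 1.5708 rad.
Bracket: h₀ sin ϕ sin δ + cos ϕ cos δ sin h₀ = 1.5708×-0.88701×0.00000 + 0.46175×1.00000×1.00000 = -0.000000 + 0.461750 = 0.461750.
Q̄ = (S_0/π) × [bracket] = (2486/π) × 0.461750 = 365.39 W/m².
Daily total = Q̄ × 15.50 h × 3600 s/h = 365.39 × 15.50 × 3600 / 10⁶ = 20.39 MJ/m².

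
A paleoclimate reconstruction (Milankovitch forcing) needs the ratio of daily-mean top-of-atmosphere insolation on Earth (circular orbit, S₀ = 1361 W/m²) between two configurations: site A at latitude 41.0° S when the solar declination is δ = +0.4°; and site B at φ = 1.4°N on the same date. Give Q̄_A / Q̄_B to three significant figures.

— Configuration A (φ=-41.0°):
cos H₀ = −tan(-41.0°) tan(+0.400°) = 0.0061, H₀ = 1.5647 rad.
Bracket: H₀ sin φ sin δ + cos φ cos δ sin H₀ = 1.5647×-0.65606×0.00698 + 0.75471×0.99998×0.99998 = -0.007165 + 0.754680 = 0.747515.
Q̄ = (S₀/π) × [bracket] = (1361/π) × 0.747515 = 323.84 W/m².
— Configuration B (φ=+1.4°):
cos H₀ = −tan(+1.4°) tan(+0.400°) = -0.0002, H₀ = 1.5710 rad.
Bracket: H₀ sin φ sin δ + cos φ cos δ sin H₀ = 1.5710×0.02443×0.00698 + 0.99970×0.99998×1.00000 = 0.000268 + 0.999680 = 0.999948.
Q̄ = (S₀/π) × [bracket] = (1361/π) × 0.999948 = 433.20 W/m².
Ratio Q̄_A / Q̄_B = 323.84 / 433.20 = 0.7476.

Q̄_A / Q̄_B ≈ 0.748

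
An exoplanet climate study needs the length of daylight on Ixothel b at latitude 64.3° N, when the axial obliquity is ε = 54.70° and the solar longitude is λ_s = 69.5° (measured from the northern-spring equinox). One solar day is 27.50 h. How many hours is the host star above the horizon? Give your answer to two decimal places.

Solar declination: sin δ = sin ε · sin λ_s = sin 54.70° × sin 69.5° = 0.76445, so δ = +49.858°.
Sunrise equation: cos H₀ = −tan φ · tan δ = -2.4639 ≤ −1, so the host star never sets (polar day) and H₀ = π.
Daylight = 2H₀/(2π) × 27.50 h = (3.1416/π) × 27.50 = 27.50 h.

27.50 h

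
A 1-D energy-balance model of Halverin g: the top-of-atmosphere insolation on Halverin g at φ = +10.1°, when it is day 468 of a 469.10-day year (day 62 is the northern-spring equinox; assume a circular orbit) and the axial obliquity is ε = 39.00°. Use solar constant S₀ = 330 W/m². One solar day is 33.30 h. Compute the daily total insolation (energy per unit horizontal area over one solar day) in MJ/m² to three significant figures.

9.35 MJ/m²

Solar longitude: λ_s = 360° × (468 − 62)/469.10 = 311.575°.
sin δ = sin 39.00° × sin 311.575° = -0.47078, so δ = -28.085°.
cos H₀ = −tan(+10.1°) tan(-28.085°) = 0.0951, H₀ = 1.4756 rad.
Bracket: H₀ sin φ sin δ + cos φ cos δ sin H₀ = 1.4756×0.17537×-0.47078 + 0.98450×0.88225×0.99547 = -0.121827 + 0.864640 = 0.742813.
Q̄ = (S₀/π) × [bracket] = (330/π) × 0.742813 = 78.027 W/m².
Daily total = Q̄ × 33.30 h × 3600 s/h = 78.027 × 33.30 × 3600 / 10⁶ = 9.354 MJ/m².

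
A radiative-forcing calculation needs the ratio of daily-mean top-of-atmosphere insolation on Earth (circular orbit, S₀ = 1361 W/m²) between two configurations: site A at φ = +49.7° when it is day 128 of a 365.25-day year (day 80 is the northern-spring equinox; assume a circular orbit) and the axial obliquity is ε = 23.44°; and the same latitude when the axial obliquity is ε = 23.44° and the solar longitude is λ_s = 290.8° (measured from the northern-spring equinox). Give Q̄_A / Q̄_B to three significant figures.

Q̄_A / Q̄_B ≈ 4.52

— Configuration A (φ=+49.7°):
Solar longitude: λ_s = 360° × (128 − 80)/365.25 = 47.310°.
sin δ = sin 23.44° × sin 47.310° = 0.29239, so δ = +17.001°.
cos H₀ = −tan(+49.7°) tan(+17.001°) = -0.3605, H₀ = 1.9396 rad.
Bracket: H₀ sin φ sin δ + cos φ cos δ sin H₀ = 1.9396×0.76267×0.29239 + 0.64679×0.95630×0.93275 = 0.432525 + 0.576929 = 1.009454.
Q̄ = (S₀/π) × [bracket] = (1361/π) × 1.009454 = 437.32 W/m².
— Configuration B (φ=+49.7°):
Solar declination: sin δ = sin ε · sin λ_s = sin 23.44° × sin 290.8° = -0.37186, so δ = -21.831°.
cos H₀ = −tan(+49.7°) tan(-21.831°) = 0.4724, H₀ = 1.0788 rad.
Bracket: H₀ sin φ sin δ + cos φ cos δ sin H₀ = 1.0788×0.76267×-0.37186 + 0.64679×0.92829×0.88141 = -0.305955 + 0.529206 = 0.223251.
Q̄ = (S₀/π) × [bracket] = (1361/π) × 0.223251 = 96.717 W/m².
Ratio Q̄_A / Q̄_B = 437.32 / 96.717 = 4.522.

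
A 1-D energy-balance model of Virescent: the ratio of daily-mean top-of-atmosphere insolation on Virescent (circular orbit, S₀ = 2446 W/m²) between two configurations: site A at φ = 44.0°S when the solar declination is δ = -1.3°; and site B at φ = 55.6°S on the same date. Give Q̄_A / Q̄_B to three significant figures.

Q̄_A / Q̄_B ≈ 1.25

— Configuration A (φ=-44.0°):
cos H₀ = −tan(-44.0°) tan(-1.300°) = -0.0219, H₀ = 1.5927 rad.
Bracket: H₀ sin φ sin δ + cos φ cos δ sin H₀ = 1.5927×-0.69466×-0.02269 + 0.71934×0.99974×0.99976 = 0.025104 + 0.718980 = 0.744084.
Q̄ = (S₀/π) × [bracket] = (2446/π) × 0.744084 = 579.33 W/m².
— Configuration B (φ=-55.6°):
cos H₀ = −tan(-55.6°) tan(-1.300°) = -0.0331, H₀ = 1.6039 rad.
Bracket: H₀ sin φ sin δ + cos φ cos δ sin H₀ = 1.6039×-0.82511×-0.02269 + 0.56497×0.99974×0.99945 = 0.030028 + 0.564512 = 0.594540.
Q̄ = (S₀/π) × [bracket] = (2446/π) × 0.594540 = 462.90 W/m².
Ratio Q̄_A / Q̄_B = 579.33 / 462.90 = 1.252.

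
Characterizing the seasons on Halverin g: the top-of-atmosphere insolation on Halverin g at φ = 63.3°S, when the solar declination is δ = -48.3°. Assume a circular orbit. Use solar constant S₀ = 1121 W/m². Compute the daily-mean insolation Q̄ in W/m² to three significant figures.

Q̄ ≈ 748 W/m²

cos H₀ = −tan(-63.3°) tan(-48.300°) = -2.2316 ≤ −1 ⇒ polar day, H₀ = π.
Bracket: H₀ sin φ sin δ + cos φ cos δ sin H₀ = 3.1416×-0.89337×-0.74664 + 0.44932×0.66523×0.00000 = 2.095528 + 0.000000 = 2.095528.
Q̄ = (S₀/π) × [bracket] = (1121/π) × 2.095528 = 747.7 W/m².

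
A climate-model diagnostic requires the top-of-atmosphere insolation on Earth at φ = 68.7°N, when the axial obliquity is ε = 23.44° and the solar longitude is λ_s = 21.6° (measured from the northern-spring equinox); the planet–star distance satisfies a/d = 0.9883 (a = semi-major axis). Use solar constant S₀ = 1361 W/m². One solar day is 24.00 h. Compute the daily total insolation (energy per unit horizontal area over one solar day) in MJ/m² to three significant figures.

21.9 MJ/m²

Solar declination: sin δ = sin ε · sin λ_s = sin 23.44° × sin 21.6° = 0.14644, so δ = +8.420°.
cos H₀ = −tan(+68.7°) tan(+8.420°) = -0.3797, H₀ = 1.9602 rad.
Bracket: H₀ sin φ sin δ + cos φ cos δ sin H₀ = 1.9602×0.93169×0.14644 + 0.36325×0.98922×0.92512 = 0.267443 + 0.332427 = 0.599870.
Inverse-square distance factor (a/d)² = 0.9883² = 0.976737.
Q̄ = (S₀/π) × 0.976737 × [bracket] = (1361/π) × 0.976737 × 0.599870 = 253.83 W/m².
Daily total = Q̄ × 24.00 h × 3600 s/h = 253.83 × 24.00 × 3600 / 10⁶ = 21.93 MJ/m².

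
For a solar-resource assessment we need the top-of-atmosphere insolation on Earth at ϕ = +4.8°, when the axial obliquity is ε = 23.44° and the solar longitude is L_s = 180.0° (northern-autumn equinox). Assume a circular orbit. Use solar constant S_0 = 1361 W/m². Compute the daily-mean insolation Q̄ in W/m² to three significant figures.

Q̄ ≈ 432 W/m²

Solar declination: sin δ = sin ε · sin L_s = sin 23.44° × sin 180.0° = 0.00000, so δ = +0.000°.
cos h₀ = −tan(+4.8°) tan(+0.000°) = -0.0000, h₀ = 1.5708 rad.
Bracket: h₀ sin ϕ sin δ + cos ϕ cos δ sin h₀ = 1.5708×0.08368×0.00000 + 0.99649×1.00000×1.00000 = 0.000000 + 0.996490 = 0.996490.
Q̄ = (S_0/π) × [bracket] = (1361/π) × 0.996490 = 431.7 W/m².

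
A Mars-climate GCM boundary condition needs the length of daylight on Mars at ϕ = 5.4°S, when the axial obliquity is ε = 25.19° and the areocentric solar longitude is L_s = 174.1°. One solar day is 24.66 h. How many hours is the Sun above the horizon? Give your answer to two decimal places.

sin δ = sin 25.19° × sin 174.1° = 0.04375, so δ = +2.508°.
cos h₀ = −tan ϕ · tan δ = −tan(-5.4°) × tan(+2.508°) = 0.0041, so h₀ = 1.5667 rad = 89.76°.
Daylight = 2h₀/(2π) × 24.66 h = (1.5667/π) × 24.66 = 12.30 h.

12.30 h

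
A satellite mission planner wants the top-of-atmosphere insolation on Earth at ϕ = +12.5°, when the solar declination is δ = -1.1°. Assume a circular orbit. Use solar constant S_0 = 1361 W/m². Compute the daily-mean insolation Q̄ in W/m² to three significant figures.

Q̄ ≈ 420 W/m²

cos h₀ = −tan(+12.5°) tan(-1.100°) = 0.0043, h₀ = 1.5665 rad.
Bracket: h₀ sin ϕ sin δ + cos ϕ cos δ sin h₀ = 1.5665×0.21644×-0.01920 + 0.97630×0.99982×0.99999 = -0.006510 + 0.976115 = 0.969605.
Q̄ = (S_0/π) × [bracket] = (1361/π) × 0.969605 = 420.1 W/m².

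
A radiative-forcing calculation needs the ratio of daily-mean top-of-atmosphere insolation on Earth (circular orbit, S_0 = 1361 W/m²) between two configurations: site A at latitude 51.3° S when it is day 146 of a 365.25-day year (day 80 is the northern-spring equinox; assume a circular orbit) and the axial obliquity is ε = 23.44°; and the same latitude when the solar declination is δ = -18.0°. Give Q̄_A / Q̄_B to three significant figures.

Q̄_A / Q̄_B ≈ 0.206

— Configuration A (ϕ=-51.3°):
Solar longitude: L_s = 360° × (146 − 80)/365.25 = 65.051°.
sin δ = sin 23.44° × sin 65.051° = 0.36067, so δ = +21.141°.
cos h₀ = −tan(-51.3°) tan(+21.141°) = 0.4827, h₀ = 1.0671 rad.
Bracket: h₀ sin ϕ sin δ + cos ϕ cos δ sin h₀ = 1.0671×-0.78043×0.36067 + 0.62524×0.93269×0.87580 = -0.300365 + 0.510727 = 0.210362.
Q̄ = (S_0/π) × [bracket] = (1361/π) × 0.210362 = 91.133 W/m².
— Configuration B (ϕ=-51.3°):
cos h₀ = −tan(-51.3°) tan(-18.000°) = -0.4056, h₀ = 1.9884 rad.
Bracket: h₀ sin ϕ sin δ + cos ϕ cos δ sin h₀ = 1.9884×-0.78043×-0.30902 + 0.62524×0.95106×0.91407 = 0.479539 + 0.543543 = 1.023082.
Q̄ = (S_0/π) × [bracket] = (1361/π) × 1.023082 = 443.22 W/m².
Ratio Q̄_A / Q̄_B = 91.133 / 443.22 = 0.2056.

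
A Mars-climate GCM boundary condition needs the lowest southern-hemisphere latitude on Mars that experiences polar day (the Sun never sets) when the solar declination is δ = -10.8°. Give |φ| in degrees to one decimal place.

Polar day requires cos H₀ = −tan φ tan δ ≤ −1, i.e. tan φ tan δ ≥ 1.
The boundary is |tan φ| · |tan δ| = 1, so |φ| = 90° − |δ| = 90° − 10.8° = 79.2° in the southern hemisphere.

|φ| = 79.2°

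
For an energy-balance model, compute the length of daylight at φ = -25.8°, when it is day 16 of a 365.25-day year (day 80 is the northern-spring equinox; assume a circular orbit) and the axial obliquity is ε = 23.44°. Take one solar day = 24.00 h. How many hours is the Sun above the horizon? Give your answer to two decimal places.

13.41 h

Solar longitude: λ_s = 360° × (16 − 80)/365.25 = -63.080°, i.e. -63.080° + 360° = 296.920°.
sin δ = sin 23.44° × sin 296.920° = -0.35468, so δ = -20.774°.
cos H₀ = −tan φ · tan δ = −tan(-25.8°) × tan(-20.774°) = -0.1834, so H₀ = 1.7552 rad = 100.57°.
Daylight = 2H₀/(2π) × 24.00 h = (1.7552/π) × 24.00 = 13.41 h.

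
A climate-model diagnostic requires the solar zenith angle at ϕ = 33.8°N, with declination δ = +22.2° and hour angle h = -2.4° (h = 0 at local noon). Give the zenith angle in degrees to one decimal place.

cos θ_z = sin ϕ sin δ + cos ϕ cos δ cos h = 0.210191 + 0.768709 = 0.978900.
θ_z = arccos(0.978900) = 11.8°.

θ_z = 11.8°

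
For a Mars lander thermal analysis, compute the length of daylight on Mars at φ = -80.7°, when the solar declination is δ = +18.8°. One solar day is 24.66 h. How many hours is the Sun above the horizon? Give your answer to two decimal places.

0.00 h

cos H₀ = −tan φ · tan δ = 2.0789 ≥ 1, so the Sun never rises (polar night) and H₀ = 0.
Daylight = 2H₀/(2π) × 24.66 h = (0.0000/π) × 24.66 = 0.00 h.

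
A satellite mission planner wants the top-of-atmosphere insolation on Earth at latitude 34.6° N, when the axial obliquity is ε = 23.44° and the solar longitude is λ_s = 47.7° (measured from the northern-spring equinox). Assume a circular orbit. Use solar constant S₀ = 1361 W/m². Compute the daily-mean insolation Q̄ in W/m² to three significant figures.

Solar declination: sin δ = sin ε · sin λ_s = sin 23.44° × sin 47.7° = 0.29422, so δ = +17.111°.
cos H₀ = −tan(+34.6°) tan(+17.111°) = -0.2124, H₀ = 1.7848 rad.
Bracket: H₀ sin φ sin δ + cos φ cos δ sin H₀ = 1.7848×0.56784×0.29422 + 0.82314×0.95574×0.97719 = 0.298186 + 0.768763 = 1.066949.
Q̄ = (S₀/π) × [bracket] = (1361/π) × 1.066949 = 462.2 W/m².

Q̄ ≈ 462 W/m²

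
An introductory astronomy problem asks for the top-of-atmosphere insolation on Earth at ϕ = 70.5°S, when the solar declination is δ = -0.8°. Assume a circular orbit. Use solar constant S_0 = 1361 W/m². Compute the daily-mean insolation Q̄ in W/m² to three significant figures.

Q̄ ≈ 154 W/m²

cos h₀ = −tan(-70.5°) tan(-0.800°) = -0.0394, h₀ = 1.6102 rad.
Bracket: h₀ sin ϕ sin δ + cos ϕ cos δ sin h₀ = 1.6102×-0.94264×-0.01396 + 0.33381×0.99990×0.99922 = 0.021189 + 0.333516 = 0.354705.
Q̄ = (S_0/π) × [bracket] = (1361/π) × 0.354705 = 153.7 W/m².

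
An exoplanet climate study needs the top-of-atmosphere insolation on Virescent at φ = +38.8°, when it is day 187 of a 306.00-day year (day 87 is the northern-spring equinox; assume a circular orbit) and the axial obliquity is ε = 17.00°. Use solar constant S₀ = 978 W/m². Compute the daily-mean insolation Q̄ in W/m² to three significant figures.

Q̄ ≈ 319 W/m²

Solar longitude: λ_s = 360° × (187 − 87)/306.00 = 117.647°.
sin δ = sin 17.00° × sin 117.647° = 0.25899, so δ = +15.010°.
cos H₀ = −tan(+38.8°) tan(+15.010°) = -0.2156, H₀ = 1.7881 rad.
Bracket: H₀ sin φ sin δ + cos φ cos δ sin H₀ = 1.7881×0.62660×0.25899 + 0.77934×0.96588×0.97648 = 0.290178 + 0.735044 = 1.025222.
Q̄ = (S₀/π) × [bracket] = (978/π) × 1.025222 = 319.2 W/m².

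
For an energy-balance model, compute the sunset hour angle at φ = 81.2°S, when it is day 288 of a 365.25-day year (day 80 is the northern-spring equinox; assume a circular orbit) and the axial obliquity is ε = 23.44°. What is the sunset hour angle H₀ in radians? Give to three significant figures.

Solar longitude: λ_s = 360° × (288 − 80)/365.25 = 205.010°.
sin δ = sin 23.44° × sin 205.010° = -0.16818, so δ = -9.682°.
Sunrise equation: cos H₀ = −tan φ · tan δ = -1.1021 ≤ −1, so the Sun never sets (polar day) and H₀ = π.

H₀ = 3.14 rad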